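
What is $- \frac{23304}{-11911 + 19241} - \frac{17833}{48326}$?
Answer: $- \frac{628452497}{177114790} \approx -3.5483$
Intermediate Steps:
$- \frac{23304}{-11911 + 19241} - \frac{17833}{48326} = - \frac{23304}{7330} - \frac{17833}{48326} = \left(-23304\right) \frac{1}{7330} - \frac{17833}{48326} = - \frac{11652}{3665} - \frac{17833}{48326} = - \frac{628452497}{177114790}$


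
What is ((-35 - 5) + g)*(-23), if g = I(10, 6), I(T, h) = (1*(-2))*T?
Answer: 1380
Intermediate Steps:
I(T, h) = -2*T
g = -20 (g = -2*10 = -20)
((-35 - 5) + g)*(-23) = ((-35 - 5) - 20)*(-23) = (-40 - 20)*(-23) = -60*(-23) = 1380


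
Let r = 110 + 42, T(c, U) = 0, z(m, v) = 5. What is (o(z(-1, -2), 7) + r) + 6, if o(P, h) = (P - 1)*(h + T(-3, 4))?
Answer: 186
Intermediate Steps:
o(P, h) = h*(-1 + P) (o(P, h) = (P - 1)*(h + 0) = (-1 + P)*h = h*(-1 + P))
r = 152
(o(z(-1, -2), 7) + r) + 6 = (7*(-1 + 5) + 152) + 6 = (7*4 + 152) + 6 = (28 + 152) + 6 = 180 + 6 = 186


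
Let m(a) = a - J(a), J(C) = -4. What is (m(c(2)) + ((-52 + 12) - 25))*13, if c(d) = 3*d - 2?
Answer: -741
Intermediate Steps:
c(d) = -2 + 3*d
m(a) = 4 + a (m(a) = a - 1*(-4) = a + 4 = 4 + a)
(m(c(2)) + ((-52 + 12) - 25))*13 = ((4 + (-2 + 3*2)) + ((-52 + 12) - 25))*13 = ((4 + (-2 + 6)) + (-40 - 25))*13 = ((4 + 4) - 65)*13 = (8 - 65)*13 = -57*13 = -741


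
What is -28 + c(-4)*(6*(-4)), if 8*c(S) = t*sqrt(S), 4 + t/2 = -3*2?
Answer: -28 + 120*I ≈ -28.0 + 120.0*I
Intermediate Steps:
t = -20 (t = -8 + 2*(-3*2) = -8 + 2*(-6) = -8 - 12 = -20)
c(S) = -5*sqrt(S)/2 (c(S) = (-20*sqrt(S))/8 = -5*sqrt(S)/2)
-28 + c(-4)*(6*(-4)) = -28 + (-5*I)*(6*(-4)) = -28 - 5*I*(-24) = -28 + 120*I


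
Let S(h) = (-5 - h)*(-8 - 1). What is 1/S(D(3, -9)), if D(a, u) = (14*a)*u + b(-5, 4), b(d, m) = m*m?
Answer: -1/3213 ≈ -0.00031124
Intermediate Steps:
b(d, m) = m**2
D(a, u) = 16 + 14*a*u (D(a, u) = (14*a)*u + 4**2 = 14*a*u + 16 = 16 + 14*a*u)
S(h) = 45 + 9*h (S(h) = (-5 - h)*(-9) = 45 + 9*h)
1/S(D(3, -9)) = 1/(45 + 9*(16 + 14*3*(-9))) = 1/(45 + 9*(16 - 378)) = 1/(45 + 9*(-362)) = 1/(45 - 3258) = 1/(-3213) = -1/3213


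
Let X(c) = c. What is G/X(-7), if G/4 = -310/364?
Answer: 310/637 ≈ 0.48666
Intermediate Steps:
G = -310/91 (G = 4*(-310/364) = 4*(-310*1/364) = 4*(-155/182) = -310/91 ≈ -3.4066)
G/X(-7) = -310/91/(-7) = -310/91*(-⅐) = 310/637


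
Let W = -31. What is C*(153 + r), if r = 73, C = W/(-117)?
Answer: 7006/117 ≈ 59.880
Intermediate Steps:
C = 31/117 (C = -31/(-117) = -31*(-1/117) = 31/117 ≈ 0.26496)
C*(153 + r) = 31*(153 + 73)/117 = (31/117)*226 = 7006/117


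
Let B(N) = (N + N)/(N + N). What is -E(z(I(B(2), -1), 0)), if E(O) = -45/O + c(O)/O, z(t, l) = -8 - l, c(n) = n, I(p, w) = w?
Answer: -53/8 ≈ -6.6250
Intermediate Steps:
B(N) = 1 (B(N) = (2*N)/((2*N)) = (2*N)*(1/(2*N)) = 1)
E(O) = 1 - 45/O (E(O) = -45/O + O/O = -45/O + 1 = 1 - 45/O)
-E(z(I(B(2), -1), 0)) = -(-45 + (-8 - 1*0))/(-8 - 1*0) = -(-45 + (-8 + 0))/(-8 + 0) = -(-45 - 8)/(-8) = -(-1)*(-53)/8 = -1*53/8 = -53/8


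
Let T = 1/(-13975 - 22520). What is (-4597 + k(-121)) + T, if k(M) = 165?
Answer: -161745841/36495 ≈ -4432.0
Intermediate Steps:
T = -1/36495 (T = 1/(-36495) = -1/36495 ≈ -2.7401e-5)
(-4597 + k(-121)) + T = (-4597 + 165) - 1/36495 = -4432 - 1/36495 = -161745841/36495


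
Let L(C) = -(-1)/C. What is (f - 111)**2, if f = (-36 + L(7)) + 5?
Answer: 986049/49 ≈ 20123.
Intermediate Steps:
L(C) = 1/C
f = -216/7 (f = (-36 + 1/7) + 5 = -251/7 + 5 = -216/7 ≈ -30.857)
(f - 111)**2 = (-216/7 - 111)**2 = (-993/7)**2 = 986049/49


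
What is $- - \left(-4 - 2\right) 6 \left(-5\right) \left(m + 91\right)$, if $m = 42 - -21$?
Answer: $27720$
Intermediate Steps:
$m = 63$ ($m = 42 + 21 = 63$)
$- - \left(-4 - 2\right) 6 \left(-5\right) \left(m + 91\right) = - - \left(-4 - 2\right) 6 \left(-5\right) \left(63 + 91\right) = - - \left(-4 - 2\right) 6 \left(-5\right) 154 = - - \left(-6\right) 6 \left(-5\right) 154 = - - \left(-36\right) \left(-5\right) 154 = - \left(-1\right) 180 \cdot 154 = - \left(-180\right) 154 = \left(-1\right) \left(-27720\right) = 27720$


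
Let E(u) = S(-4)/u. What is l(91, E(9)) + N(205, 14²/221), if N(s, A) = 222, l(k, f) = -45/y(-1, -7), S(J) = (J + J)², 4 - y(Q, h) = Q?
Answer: 213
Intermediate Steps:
y(Q, h) = 4 - Q
S(J) = 4*J² (S(J) = (2*J)² = 4*J²)
E(u) = 64/u (E(u) = (4*(-4)²)/u = (4*16)/u = 64/u)
l(k, f) = -9 (l(k, f) = -45/(4 - 1*(-1)) = -45/(4 + 1) = -45/5 = -45*⅕ = -9)
l(91, E(9)) + N(205, 14²/221) = -9 + 222 = 213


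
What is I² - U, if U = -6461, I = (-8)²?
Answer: 10557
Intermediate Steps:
I = 64
I² - U = 64² - 1*(-6461) = 4096 + 6461 = 10557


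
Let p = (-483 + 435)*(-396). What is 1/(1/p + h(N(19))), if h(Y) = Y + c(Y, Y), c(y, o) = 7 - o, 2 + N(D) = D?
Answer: 19008/133057 ≈ 0.14286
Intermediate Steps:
N(D) = -2 + D
p = 19008 (p = -48*(-396) = 19008)
h(Y) = 7 (h(Y) = Y + (7 - Y) = 7)
1/(1/p + h(N(19))) = 1/(1/19008 + 7) = 1/(133057/19008) = 19008/133057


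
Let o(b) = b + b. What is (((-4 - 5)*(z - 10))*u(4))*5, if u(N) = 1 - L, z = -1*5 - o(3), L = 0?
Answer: 945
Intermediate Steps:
o(b) = 2*b
z = -11 (z = -1*5 - 2*3 = -5 - 1*6 = -5 - 6 = -11)
u(N) = 1 (u(N) = 1 - 1*0 = 1 + 0 = 1)
(((-4 - 5)*(z - 10))*u(4))*5 = (((-4 - 5)*(-11 - 10))*1)*5 = (-9*(-21)*1)*5 = (189*1)*5 = 189*5 = 945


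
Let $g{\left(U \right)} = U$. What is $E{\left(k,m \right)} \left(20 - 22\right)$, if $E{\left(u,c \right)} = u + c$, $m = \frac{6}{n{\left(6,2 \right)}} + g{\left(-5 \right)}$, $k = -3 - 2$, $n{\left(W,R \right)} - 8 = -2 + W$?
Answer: $19$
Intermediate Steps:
$n{\left(W,R \right)} = 6 + W$ ($n{\left(W,R \right)} = 8 + \left(-2 + W\right) = 6 + W$)
$k = -5$
$m = - \frac{9}{2}$ ($m = \frac{6}{6 + 6} - 5 = \frac{6}{12} - 5 = 6 \cdot \frac{1}{12} - 5 = \frac{1}{2} - 5 = - \frac{9}{2} \approx -4.5$)
$E{\left(u,c \right)} = c + u$
$E{\left(k,m \right)} \left(20 - 22\right) = \left(- \frac{9}{2} - 5\right) \left(20 - 22\right) = \left(- \frac{19}{2}\right) \left(-2\right) = 19$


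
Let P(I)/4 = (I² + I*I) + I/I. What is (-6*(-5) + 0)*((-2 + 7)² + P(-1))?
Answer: 1110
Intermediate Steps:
P(I) = 4 + 8*I² (P(I) = 4*((I² + I*I) + I/I) = 4*((I² + I²) + 1) = 4*(2*I² + 1) = 4*(1 + 2*I²) = 4 + 8*I²)
(-6*(-5) + 0)*((-2 + 7)² + P(-1)) = (-6*(-5) + 0)*((-2 + 7)² + (4 + 8*(-1)²)) = (30 + 0)*(5² + (4 + 8*1)) = 30*(25 + (4 + 8)) = 30*(25 + 12) = 30*37 = 1110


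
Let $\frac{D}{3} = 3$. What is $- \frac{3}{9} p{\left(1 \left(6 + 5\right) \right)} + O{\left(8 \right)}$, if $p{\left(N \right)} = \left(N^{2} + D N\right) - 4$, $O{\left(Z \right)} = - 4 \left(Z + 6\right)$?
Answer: $-128$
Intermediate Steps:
$D = 9$ ($D = 3 \cdot 3 = 9$)
$O{\left(Z \right)} = -24 - 4 Z$ ($O{\left(Z \right)} = - 4 \left(6 + Z\right) = -24 - 4 Z$)
$p{\left(N \right)} = -4 + N^{2} + 9 N$ ($p{\left(N \right)} = \left(N^{2} + 9 N\right) - 4 = -4 + N^{2} + 9 N$)
$- \frac{3}{9} p{\left(1 \left(6 + 5\right) \right)} + O{\left(8 \right)} = - \frac{3}{9} \left(-4 + \left(1 \left(6 + 5\right)\right)^{2} + 9 \cdot 1 \left(6 + 5\right)\right) - 56 = \left(-3\right) \frac{1}{9} \left(-4 + \left(1 \cdot 11\right)^{2} + 9 \cdot 1 \cdot 11\right) - 56 = - \frac{-4 + 11^{2} + 9 \cdot 11}{3} - 56 = - \frac{-4 + 121 + 99}{3} - 56 = \left(- \frac{1}{3}\right) 216 - 56 = -72 - 56 = -128$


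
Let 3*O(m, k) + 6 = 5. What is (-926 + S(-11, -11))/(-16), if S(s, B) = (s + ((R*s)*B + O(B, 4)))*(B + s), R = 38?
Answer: 152749/24 ≈ 6364.5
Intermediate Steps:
O(m, k) = -1/3 (O(m, k) = -2 + (1/3)*5 = -2 + 5/3 = -1/3)
S(s, B) = (B + s)*(-1/3 + s + 38*B*s) (S(s, B) = (s + ((38*s)*B - 1/3))*(B + s) = (s + (38*B*s - 1/3))*(B + s) = (s + (-1/3 + 38*B*s))*(B + s) = (-1/3 + s + 38*B*s)*(B + s) = (B + s)*(-1/3 + s + 38*B*s))
(-926 + S(-11, -11))/(-16) = (-926 + ((-11)**2 - 1/3*(-11) - 1/3*(-11) - 11*(-11) + 38*(-11)*(-11)**2 + 38*(-11)*(-11)**2))/(-16) = -(-926 + (121 + 11/3 + 11/3 + 121 + 38*(-11)*121 + 38*(-11)*121))/16 = -(-926 + (121 + 11/3 + 11/3 + 121 - 50578 - 50578))/16 = -(-926 - 302720/3)/16 = -1/16*(-305498/3) = 152749/24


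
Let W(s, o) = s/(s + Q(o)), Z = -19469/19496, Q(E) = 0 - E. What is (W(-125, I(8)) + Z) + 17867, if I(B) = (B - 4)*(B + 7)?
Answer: 12888163231/721352 ≈ 17867.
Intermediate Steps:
Q(E) = -E
I(B) = (-4 + B)*(7 + B)
Z = -19469/19496 (Z = -19469*1/19496 = -19469/19496 ≈ -0.99862)
W(s, o) = s/(s - o)
(W(-125, I(8)) + Z) + 17867 = (-125/(-125 - (-28 + 8**2 + 3*8)) - 19469/19496) + 17867 = (-125/(-125 - (-28 + 64 + 24)) - 19469/19496) + 17867 = (-125/(-125 - 1*60) - 19469/19496) + 17867 = (-125/(-125 - 60) - 19469/19496) + 17867 = (-125/(-185) - 19469/19496) + 17867 = (-125*(-1/185) - 19469/19496) + 17867 = (25/37 - 19469/19496) + 17867 = -232953/721352 + 17867 = 12888163231/721352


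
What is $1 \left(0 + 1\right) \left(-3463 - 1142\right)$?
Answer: $-4605$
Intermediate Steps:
$1 \left(0 + 1\right) \left(-3463 - 1142\right) = 1 \cdot 1 \left(-4605\right) = 1 \left(-4605\right) = -4605$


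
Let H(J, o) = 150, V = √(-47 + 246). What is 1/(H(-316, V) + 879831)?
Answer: 1/879981 ≈ 1.1364e-6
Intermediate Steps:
V = √199 ≈ 14.107
1/(H(-316, V) + 879831) = 1/(150 + 879831) = 1/879981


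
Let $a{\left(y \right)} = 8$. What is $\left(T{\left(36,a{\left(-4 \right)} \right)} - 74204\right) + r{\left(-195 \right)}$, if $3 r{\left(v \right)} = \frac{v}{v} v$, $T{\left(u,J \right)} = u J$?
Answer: $-73981$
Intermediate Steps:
$T{\left(u,J \right)} = J u$
$r{\left(v \right)} = \frac{v}{3}$ ($r{\left(v \right)} = \frac{\frac{v}{v} v}{3} = \frac{1 v}{3} = \frac{v}{3}$)
$\left(T{\left(36,a{\left(-4 \right)} \right)} - 74204\right) + r{\left(-195 \right)} = \left(8 \cdot 36 - 74204\right) + \frac{1}{3} \left(-195\right) = \left(288 - 74204\right) - 65 = -73916 - 65 = -73981$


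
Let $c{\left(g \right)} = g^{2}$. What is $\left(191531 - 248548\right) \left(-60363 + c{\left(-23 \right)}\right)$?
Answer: $3411555178$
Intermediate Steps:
$\left(191531 - 248548\right) \left(-60363 + c{\left(-23 \right)}\right) = \left(191531 - 248548\right) \left(-60363 + \left(-23\right)^{2}\right) = - 57017 \left(-60363 + 529\right) = \left(-57017\right) \left(-59834\right) = 3411555178$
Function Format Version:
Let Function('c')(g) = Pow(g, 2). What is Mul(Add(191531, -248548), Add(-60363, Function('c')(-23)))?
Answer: 3411555178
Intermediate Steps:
Mul(Add(191531, -248548), Add(-60363, Function('c')(-23))) = Mul(Add(191531, -248548), Add(-60363, Pow(-23, 2))) = Mul(-57017, Add(-60363, 529)) = Mul(-57017, -59834) = 3411555178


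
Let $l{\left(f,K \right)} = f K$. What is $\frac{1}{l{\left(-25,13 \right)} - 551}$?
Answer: $- \frac{1}{876} \approx -0.0011416$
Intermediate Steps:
$l{\left(f,K \right)} = K f$
$\frac{1}{l{\left(-25,13 \right)} - 551} = \frac{1}{13 \left(-25\right) - 551} = \frac{1}{-325 - 551} = \frac{1}{-876} = - \frac{1}{876}$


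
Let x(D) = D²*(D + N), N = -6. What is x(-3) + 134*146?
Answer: 19483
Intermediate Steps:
x(D) = D²*(-6 + D) (x(D) = D²*(D - 6) = D²*(-6 + D))
x(-3) + 134*146 = (-3)²*(-6 - 3) + 134*146 = 9*(-9) + 19564 = -81 + 19564 = 19483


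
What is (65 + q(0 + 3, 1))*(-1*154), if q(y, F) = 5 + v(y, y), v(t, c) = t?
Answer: -11242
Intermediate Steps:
q(y, F) = 5 + y
(65 + q(0 + 3, 1))*(-1*154) = (65 + (5 + (0 + 3)))*(-1*154) = (65 + (5 + 3))*(-154) = (65 + 8)*(-154) = 73*(-154) = -11242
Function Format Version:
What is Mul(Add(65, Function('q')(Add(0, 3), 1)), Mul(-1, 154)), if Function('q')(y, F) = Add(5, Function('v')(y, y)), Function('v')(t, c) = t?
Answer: -11242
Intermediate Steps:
Function('q')(y, F) = Add(5, y)
Mul(Add(65, Function('q')(Add(0, 3), 1)), Mul(-1, 154)) = Mul(Add(65, Add(5, Add(0, 3))), Mul(-1, 154)) = Mul(Add(65, Add(5, 3)), -154) = Mul(Add(65, 8), -154) = Mul(73, -154) = -11242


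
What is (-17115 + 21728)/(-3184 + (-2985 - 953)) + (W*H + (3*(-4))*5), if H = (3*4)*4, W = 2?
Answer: 251779/7122 ≈ 35.352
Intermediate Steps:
H = 48 (H = 12*4 = 48)
(-17115 + 21728)/(-3184 + (-2985 - 953)) + (W*H + (3*(-4))*5) = (-17115 + 21728)/(-3184 + (-2985 - 953)) + (2*48 + (3*(-4))*5) = 4613/(-3184 - 3938) + (96 - 12*5) = 4613/(-7122) + (96 - 60) = 4613*(-1/7122) + 36 = -4613/7122 + 36 = 251779/7122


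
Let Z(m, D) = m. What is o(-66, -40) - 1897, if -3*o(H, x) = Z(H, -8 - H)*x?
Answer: -2777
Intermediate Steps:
o(H, x) = -H*x/3
o(-66, -40) - 1897 = -1/3*(-66)*(-40) - 1897 = -880 - 1897 = -2777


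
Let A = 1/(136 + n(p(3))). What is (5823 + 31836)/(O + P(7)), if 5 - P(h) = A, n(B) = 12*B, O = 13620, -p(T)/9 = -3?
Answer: 17323140/6267499 ≈ 2.7640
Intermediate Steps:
p(T) = 27 (p(T) = -9*(-3) = 27)
A = 1/460 (A = 1/(136 + 12*27) = 1/(136 + 324) = 1/460 ≈ 0.0021739)
P(h) = 2299/460 (P(h) = 5 - 1*1/460 = 5 - 1/460 = 2299/460)
(5823 + 31836)/(O + P(7)) = (5823 + 31836)/(13620 + 2299/460) = 37659/(6267499/460) = 37659*(460/6267499) = 17323140/6267499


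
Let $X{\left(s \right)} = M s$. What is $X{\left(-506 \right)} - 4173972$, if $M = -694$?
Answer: $-3822808$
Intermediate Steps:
$X{\left(s \right)} = - 694 s$
$X{\left(-506 \right)} - 4173972 = \left(-694\right) \left(-506\right) - 4173972 = 351164 - 4173972 = -3822808$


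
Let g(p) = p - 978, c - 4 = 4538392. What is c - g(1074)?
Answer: 4538300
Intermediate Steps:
c = 4538396 (c = 4 + 4538392 = 4538396)
g(p) = -978 + p
c - g(1074) = 4538396 - (-978 + 1074) = 4538396 - 1*96 = 4538396 - 96 = 4538300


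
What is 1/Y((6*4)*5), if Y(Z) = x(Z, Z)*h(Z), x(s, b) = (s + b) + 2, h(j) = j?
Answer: 1/29040 ≈ 3.4435e-5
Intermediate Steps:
x(s, b) = 2 + b + s (x(s, b) = (b + s) + 2 = 2 + b + s)
Y(Z) = Z*(2 + 2*Z) (Y(Z) = (2 + Z + Z)*Z = (2 + 2*Z)*Z = Z*(2 + 2*Z))
1/Y((6*4)*5) = 1/(2*((6*4)*5)*(1 + (6*4)*5)) = 1/(2*(24*5)*(1 + 24*5)) = 1/(2*120*(1 + 120)) = 1/(2*120*121) = 1/29040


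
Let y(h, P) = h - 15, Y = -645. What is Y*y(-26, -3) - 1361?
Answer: 25084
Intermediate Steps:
y(h, P) = -15 + h
Y*y(-26, -3) - 1361 = -645*(-15 - 26) - 1361 = -645*(-41) - 1361 = 26445 - 1361 = 25084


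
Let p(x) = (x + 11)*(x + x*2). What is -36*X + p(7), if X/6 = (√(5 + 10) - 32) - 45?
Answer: 17010 - 216*√15 ≈ 16173.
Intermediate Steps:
X = -462 + 6*√15 (X = 6*((√(5 + 10) - 32) - 45) = 6*((√15 - 32) - 45) = 6*((-32 + √15) - 45) = 6*(-77 + √15) = -462 + 6*√15 ≈ -438.76)
p(x) = 3*x*(11 + x) (p(x) = (11 + x)*(x + 2*x) = (11 + x)*(3*x) = 3*x*(11 + x))
-36*X + p(7) = -36*(-462 + 6*√15) + 3*7*(11 + 7) = (16632 - 216*√15) + 3*7*18 = (16632 - 216*√15) + 378 = 17010 - 216*√15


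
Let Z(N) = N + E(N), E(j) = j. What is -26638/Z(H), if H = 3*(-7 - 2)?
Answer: 13319/27 ≈ 493.30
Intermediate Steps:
H = -27 (H = 3*(-9) = -27)
Z(N) = 2*N (Z(N) = N + N = 2*N)
-26638/Z(H) = -26638/(2*(-27)) = -26638/(-54) = -26638*(-1/54) = 13319/27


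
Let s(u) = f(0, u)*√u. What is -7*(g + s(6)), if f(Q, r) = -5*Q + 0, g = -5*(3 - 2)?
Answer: 35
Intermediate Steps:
g = -5 (g = -5*1 = -5)
f(Q, r) = -5*Q
s(u) = 0 (s(u) = (-5*0)*√u = 0*√u = 0)
-7*(g + s(6)) = -7*(-5 + 0) = -7*(-5) = 35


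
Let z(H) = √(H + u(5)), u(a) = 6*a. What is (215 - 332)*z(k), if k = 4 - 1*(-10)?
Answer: -234*√11 ≈ -776.09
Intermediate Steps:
k = 14 (k = 4 + 10 = 14)
z(H) = √(30 + H) (z(H) = √(H + 6*5) = √(H + 30) = √(30 + H))
(215 - 332)*z(k) = (215 - 332)*√(30 + 14) = -234*√11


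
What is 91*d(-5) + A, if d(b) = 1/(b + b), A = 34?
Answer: 249/10 ≈ 24.900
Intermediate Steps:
d(b) = 1/(2*b)
91*d(-5) + A = 91*((1/2)/(-5)) + 34 = 91*((1/2)*(-1/5)) + 34 = 91*(-1/10) + 34 = -91/10 + 34 = 249/10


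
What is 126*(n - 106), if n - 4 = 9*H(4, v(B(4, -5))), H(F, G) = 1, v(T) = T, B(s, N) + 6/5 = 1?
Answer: -11718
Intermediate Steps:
B(s, N) = -⅕ (B(s, N) = -6/5 + 1 = -⅕)
n = 13 (n = 4 + 9*1 = 4 + 9 = 13)
126*(n - 106) = 126*(13 - 106) = 126*(-93) = -11718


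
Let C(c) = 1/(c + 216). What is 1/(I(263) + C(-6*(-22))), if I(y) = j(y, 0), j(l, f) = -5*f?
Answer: 348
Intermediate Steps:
C(c) = 1/(216 + c)
I(y) = 0 (I(y) = -5*0 = 0)
1/(I(263) + C(-6*(-22))) = 1/(0 + 1/(216 - 6*(-22))) = 1/(0 + 1/(216 + 132)) = 1/(0 + 1/348) = 1/(1/348) = 348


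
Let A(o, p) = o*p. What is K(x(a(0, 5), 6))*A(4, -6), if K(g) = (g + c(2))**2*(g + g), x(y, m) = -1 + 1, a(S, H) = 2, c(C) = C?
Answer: 0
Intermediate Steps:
x(y, m) = 0
K(g) = 2*g*(2 + g)**2 (K(g) = (g + 2)**2*(g + g) = (2 + g)**2*(2*g) = 2*g*(2 + g)**2)
K(x(a(0, 5), 6))*A(4, -6) = (2*0*(2 + 0)**2)*(4*(-6)) = (2*0*2**2)*(-24) = (2*0*4)*(-24) = 0*(-24) = 0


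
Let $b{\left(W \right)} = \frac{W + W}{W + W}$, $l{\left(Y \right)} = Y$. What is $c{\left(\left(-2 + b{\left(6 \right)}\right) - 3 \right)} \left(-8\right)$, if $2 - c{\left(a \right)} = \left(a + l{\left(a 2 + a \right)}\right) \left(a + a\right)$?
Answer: $1008$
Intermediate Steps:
$b{\left(W \right)} = 1$ ($b{\left(W \right)} = \frac{2 W}{2 W} = 2 W \frac{1}{2 W} = 1$)
$c{\left(a \right)} = 2 - 8 a^{2}$ ($c{\left(a \right)} = 2 - \left(a + \left(a 2 + a\right)\right) \left(a + a\right) = 2 - \left(a + \left(2 a + a\right)\right) 2 a = 2 - \left(a + 3 a\right) 2 a = 2 - 4 a 2 a = 2 - 8 a^{2}$)
$c{\left(\left(-2 + b{\left(6 \right)}\right) - 3 \right)} \left(-8\right) = \left(2 - 8 \left(\left(-2 + 1\right) - 3\right)^{2}\right) \left(-8\right) = \left(2 - 8 \left(-1 - 3\right)^{2}\right) \left(-8\right) = \left(2 - 8 \left(-4\right)^{2}\right) \left(-8\right) = \left(2 - 128\right) \left(-8\right) = \left(-126\right) \left(-8\right) = 1008$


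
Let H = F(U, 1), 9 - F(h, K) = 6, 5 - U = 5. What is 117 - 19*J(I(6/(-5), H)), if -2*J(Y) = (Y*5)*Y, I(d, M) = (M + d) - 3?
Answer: 927/5 ≈ 185.40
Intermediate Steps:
U = 0 (U = 5 - 1*5 = 5 - 5 = 0)
F(h, K) = 3 (F(h, K) = 9 - 1*6 = 9 - 6 = 3)
H = 3
I(d, M) = -3 + M + d
J(Y) = -5*Y²/2 (J(Y) = -Y*5*Y/2 = -5*Y*Y/2 = -5*Y²/2)
117 - 19*J(I(6/(-5), H)) = 117 - (-95)*(-3 + 3 + 6/(-5))²/2 = 117 - (-95)*(-3 + 3 + 6*(-⅕))²/2 = 117 - (-95)*(-3 + 3 - 6/5)²/2 = 117 - (-95)*(-6/5)²/2 = 117 - (-95)*36/(2*25) = 117 - 19*(-18/5) = 117 + 342/5 = 927/5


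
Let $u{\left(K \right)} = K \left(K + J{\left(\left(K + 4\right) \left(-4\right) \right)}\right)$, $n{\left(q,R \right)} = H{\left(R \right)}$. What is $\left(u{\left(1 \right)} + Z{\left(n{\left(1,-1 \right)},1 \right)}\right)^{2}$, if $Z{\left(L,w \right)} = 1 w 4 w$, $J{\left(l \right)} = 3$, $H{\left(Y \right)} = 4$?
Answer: $64$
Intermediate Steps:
$n{\left(q,R \right)} = 4$
$Z{\left(L,w \right)} = 4 w^{2}$ ($Z{\left(L,w \right)} = w 4 w = 4 w w = 4 w^{2}$)
$u{\left(K \right)} = K \left(3 + K\right)$ ($u{\left(K \right)} = K \left(K + 3\right) = K \left(3 + K\right)$)
$\left(u{\left(1 \right)} + Z{\left(n{\left(1,-1 \right)},1 \right)}\right)^{2} = \left(1 \left(3 + 1\right) + 4 \cdot 1^{2}\right)^{2} = \left(1 \cdot 4 + 4 \cdot 1\right)^{2} = \left(4 + 4\right)^{2} = 8^{2} = 64$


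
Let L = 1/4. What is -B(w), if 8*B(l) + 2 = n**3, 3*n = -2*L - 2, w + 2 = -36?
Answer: 557/1728 ≈ 0.32234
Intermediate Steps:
w = -38 (w = -2 - 36 = -38)
L = 1/4 ≈ 0.25000
n = -5/6 (n = (-2*1/4 - 2)/3 = (-1/2 - 2)/3 = (1/3)*(-5/2) = -5/6 ≈ -0.83333)
B(l) = -557/1728 (B(l) = -1/4 + (-5/6)**3/8 = -1/4 + (1/8)*(-125/216) = -1/4 - 125/1728 = -557/1728)
-B(w) = -1*(-557/1728) = 557/1728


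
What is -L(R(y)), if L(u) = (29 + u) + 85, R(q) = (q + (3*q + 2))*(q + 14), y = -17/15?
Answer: -18316/225 ≈ -81.404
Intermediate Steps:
y = -17/15 (y = -17*1/15 = -17/15 ≈ -1.1333)
R(q) = (2 + 4*q)*(14 + q) (R(q) = (q + (2 + 3*q))*(14 + q) = (2 + 4*q)*(14 + q))
L(u) = 114 + u
-L(R(y)) = -(114 + (28 + 4*(-17/15)**2 + 58*(-17/15))) = -(114 + (28 + 4*(289/225) - 986/15)) = -(114 + (28 + 1156/225 - 986/15)) = -(114 - 7334/225) = -1*18316/225 = -18316/225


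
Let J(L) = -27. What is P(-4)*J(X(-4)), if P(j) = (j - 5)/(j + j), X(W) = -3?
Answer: -243/8 ≈ -30.375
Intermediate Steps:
P(j) = (-5 + j)/(2*j) (P(j) = (-5 + j)/((2*j)) = (-5 + j)*(1/(2*j)) = (-5 + j)/(2*j))
P(-4)*J(X(-4)) = ((1/2)*(-5 - 4)/(-4))*(-27) = ((1/2)*(-1/4)*(-9))*(-27) = (9/8)*(-27) = -243/8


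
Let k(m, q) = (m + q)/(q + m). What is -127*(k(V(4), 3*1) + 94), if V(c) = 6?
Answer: -12065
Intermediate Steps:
k(m, q) = 1 (k(m, q) = (m + q)/(m + q) = 1)
-127*(k(V(4), 3*1) + 94) = -127*(1 + 94) = -127*95 = -12065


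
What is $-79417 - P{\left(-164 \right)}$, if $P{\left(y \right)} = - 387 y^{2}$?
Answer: $10329335$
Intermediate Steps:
$-79417 - P{\left(-164 \right)} = -79417 - - 387 \left(-164\right)^{2} = -79417 - \left(-387\right) 26896 = -79417 - -10408752 = -79417 + 10408752 = 10329335$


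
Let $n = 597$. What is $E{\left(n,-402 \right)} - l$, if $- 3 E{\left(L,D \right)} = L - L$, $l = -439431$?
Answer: $439431$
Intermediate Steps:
$E{\left(L,D \right)} = 0$ ($E{\left(L,D \right)} = - \frac{L - L}{3} = \left(- \frac{1}{3}\right) 0 = 0$)
$E{\left(n,-402 \right)} - l = 0 - -439431 = 0 + 439431 = 439431$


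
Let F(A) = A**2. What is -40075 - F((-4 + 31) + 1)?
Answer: -40859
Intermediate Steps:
-40075 - F((-4 + 31) + 1) = -40075 - ((-4 + 31) + 1)**2 = -40075 - (27 + 1)**2 = -40075 - 1*28**2 = -40075 - 1*784 = -40075 - 784 = -40859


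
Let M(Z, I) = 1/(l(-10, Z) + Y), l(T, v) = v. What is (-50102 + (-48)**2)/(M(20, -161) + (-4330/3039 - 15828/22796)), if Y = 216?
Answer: 195366944797608/8644351087 ≈ 22601.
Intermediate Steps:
M(Z, I) = 1/(216 + Z) (M(Z, I) = 1/(Z + 216) = 1/(216 + Z))
(-50102 + (-48)**2)/(M(20, -161) + (-4330/3039 - 15828/22796)) = (-50102 + (-48)**2)/(1/(216 + 20) + (-4330/3039 - 15828/22796)) = (-50102 + 2304)/(1/236 + (-4330*1/3039 - 15828*1/22796)) = -47798/(1/236 + (-4330/3039 - 3957/5699)) = -47798/(1/236 - 36701993/17319261) = -47798/(-8644351087/4087345596) = -47798*(-4087345596/8644351087) = 195366944797608/8644351087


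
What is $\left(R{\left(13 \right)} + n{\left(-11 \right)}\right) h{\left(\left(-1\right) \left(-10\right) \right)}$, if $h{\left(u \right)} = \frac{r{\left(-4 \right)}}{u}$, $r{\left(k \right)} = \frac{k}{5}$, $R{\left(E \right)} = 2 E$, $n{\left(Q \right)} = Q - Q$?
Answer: $- \frac{52}{25} \approx -2.08$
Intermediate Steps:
$n{\left(Q \right)} = 0$
$r{\left(k \right)} = \frac{k}{5}$ ($r{\left(k \right)} = k \frac{1}{5} = \frac{k}{5}$)
$h{\left(u \right)} = - \frac{4}{5 u}$ ($h{\left(u \right)} = \frac{\frac{1}{5} \left(-4\right)}{u} = - \frac{4}{5 u}$)
$\left(R{\left(13 \right)} + n{\left(-11 \right)}\right) h{\left(\left(-1\right) \left(-10\right) \right)} = \left(2 \cdot 13 + 0\right) \left(- \frac{4}{5 \left(\left(-1\right) \left(-10\right)\right)}\right) = \left(26 + 0\right) \left(- \frac{4}{5 \cdot 10}\right) = 26 \left(\left(- \frac{4}{5}\right) \frac{1}{10}\right) = 26 \left(- \frac{2}{25}\right) = - \frac{52}{25}$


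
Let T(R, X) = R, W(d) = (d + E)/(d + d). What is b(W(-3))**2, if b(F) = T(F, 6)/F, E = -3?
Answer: 1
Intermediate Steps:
W(d) = (-3 + d)/(2*d) (W(d) = (d - 3)/(d + d) = (-3 + d)/((2*d)) = (-3 + d)*(1/(2*d)) = (-3 + d)/(2*d))
b(F) = 1 (b(F) = F/F = 1)
b(W(-3))**2 = 1**2 = 1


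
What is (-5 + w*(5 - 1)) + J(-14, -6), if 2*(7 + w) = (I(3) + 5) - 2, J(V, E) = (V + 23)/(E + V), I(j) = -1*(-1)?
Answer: -509/20 ≈ -25.450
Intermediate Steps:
I(j) = 1
J(V, E) = (23 + V)/(E + V)
w = -5 (w = -7 + ((1 + 5) - 2)/2 = -7 + (6 - 2)/2 = -7 + (1/2)*4 = -7 + 2 = -5)
(-5 + w*(5 - 1)) + J(-14, -6) = (-5 - 5*(5 - 1)) + (23 - 14)/(-6 - 14) = (-5 - 5*4) + 9/(-20) = (-5 - 20) - 1/20*9 = -25 - 9/20 = -509/20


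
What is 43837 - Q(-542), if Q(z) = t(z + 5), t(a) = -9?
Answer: 43846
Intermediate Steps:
Q(z) = -9
43837 - Q(-542) = 43837 - 1*(-9) = 43837 + 9 = 43846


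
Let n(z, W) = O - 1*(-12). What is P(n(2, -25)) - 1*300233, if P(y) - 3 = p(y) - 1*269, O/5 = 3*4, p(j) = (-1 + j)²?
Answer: -295458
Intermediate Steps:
O = 60 (O = 5*(3*4) = 5*12 = 60)
n(z, W) = 72 (n(z, W) = 60 - 1*(-12) = 60 + 12 = 72)
P(y) = -266 + (-1 + y)² (P(y) = 3 + ((-1 + y)² - 1*269) = 3 + ((-1 + y)² - 269) = 3 + (-269 + (-1 + y)²) = -266 + (-1 + y)²)
P(n(2, -25)) - 1*300233 = (-266 + (-1 + 72)²) - 1*300233 = (-266 + 71²) - 300233 = (-266 + 5041) - 300233 = 4775 - 300233 = -295458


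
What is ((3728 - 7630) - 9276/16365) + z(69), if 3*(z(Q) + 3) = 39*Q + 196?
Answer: -48166016/16365 ≈ -2943.2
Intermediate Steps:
z(Q) = 187/3 + 13*Q (z(Q) = -3 + (39*Q + 196)/3 = -3 + (196 + 39*Q)/3 = -3 + (196/3 + 13*Q) = 187/3 + 13*Q)
((3728 - 7630) - 9276/16365) + z(69) = ((3728 - 7630) - 9276/16365) + (187/3 + 13*69) = (-3902 - 9276*1/16365) + (187/3 + 897) = (-3902 - 3092/5455) + 2878/3 = -21288502/5455 + 2878/3 = -48166016/16365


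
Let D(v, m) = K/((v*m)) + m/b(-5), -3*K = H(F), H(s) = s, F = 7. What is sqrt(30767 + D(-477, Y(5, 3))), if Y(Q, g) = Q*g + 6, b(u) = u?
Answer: sqrt(174985729355)/2385 ≈ 175.39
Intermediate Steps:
Y(Q, g) = 6 + Q*g
K = -7/3 (K = -1/3*7 = -7/3 ≈ -2.3333)
D(v, m) = -m/5 - 7/(3*m*v) (D(v, m) = -7*1/(m*v)/3 + m/(-5) = -7*1/(m*v)/3 + m*(-1/5) = -7/(3*m*v) - m/5 = -m/5 - 7/(3*m*v))
sqrt(30767 + D(-477, Y(5, 3))) = sqrt(30767 + (-(6 + 5*3)/5 - 7/3/((6 + 5*3)*(-477)))) = sqrt(30767 + (-(6 + 15)/5 - 7/3*(-1/477)/(6 + 15))) = sqrt(30767 + (-1/5*21 - 7/3*(-1/477)/21)) = sqrt(30767 + (-21/5 - 7/3*1/21*(-1/477))) = sqrt(30767 + (-21/5 + 1/4293)) = sqrt(30767 - 90148/21465) = sqrt(660323507/21465) = sqrt(174985729355)/2385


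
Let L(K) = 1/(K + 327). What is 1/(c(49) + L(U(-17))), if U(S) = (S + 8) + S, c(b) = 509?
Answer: 301/153210 ≈ 0.0019646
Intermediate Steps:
U(S) = 8 + 2*S (U(S) = (8 + S) + S = 8 + 2*S)
L(K) = 1/(327 + K)
1/(c(49) + L(U(-17))) = 1/(509 + 1/(327 + (8 + 2*(-17)))) = 1/(509 + 1/(327 + (8 - 34))) = 1/(509 + 1/(327 - 26)) = 1/(509 + 1/301) = 1/(153210/301) = 301/153210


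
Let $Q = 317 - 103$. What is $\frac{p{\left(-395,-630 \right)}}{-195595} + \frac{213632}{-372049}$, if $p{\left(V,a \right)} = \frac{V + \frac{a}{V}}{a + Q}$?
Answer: $- \frac{1373245339489431}{2391543651429920} \approx -0.57421$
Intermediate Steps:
$Q = 214$ ($Q = 317 - 103 = 214$)
$p{\left(V,a \right)} = \frac{V + \frac{a}{V}}{214 + a}$ ($p{\left(V,a \right)} = \frac{V + \frac{a}{V}}{a + 214} = \frac{V + \frac{a}{V}}{214 + a}$)
$\frac{p{\left(-395,-630 \right)}}{-195595} + \frac{213632}{-372049} = \frac{\frac{1}{-395} \frac{1}{214 - 630} \left(-630 + \left(-395\right)^{2}\right)}{-195595} + \frac{213632}{-372049} = - \frac{-630 + 156025}{395 \left(-416\right)} \left(- \frac{1}{195595}\right) + 213632 \left(- \frac{1}{372049}\right) = \left(- \frac{1}{395}\right) \left(- \frac{1}{416}\right) 155395 \left(- \frac{1}{195595}\right) - \frac{213632}{372049} = \frac{31079}{32864} \left(- \frac{1}{195595}\right) - \frac{213632}{372049} = - \frac{31079}{6428034080} - \frac{213632}{372049} = - \frac{1373245339489431}{2391543651429920}$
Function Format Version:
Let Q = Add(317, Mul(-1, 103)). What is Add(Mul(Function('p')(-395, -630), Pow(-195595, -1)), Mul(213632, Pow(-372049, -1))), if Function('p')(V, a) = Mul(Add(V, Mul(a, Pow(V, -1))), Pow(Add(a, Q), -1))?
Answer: Rational(-1373245339489431, 2391543651429920) ≈ -0.57421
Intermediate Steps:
Q = 214 (Q = Add(317, -103) = 214)
Function('p')(V, a) = Mul(Pow(Add(214, a), -1), Add(V, Mul(a, Pow(V, -1)))) (Function('p')(V, a) = Mul(Add(V, Mul(a, Pow(V, -1))), Pow(Add(a, 214), -1)) = Mul(Add(V, Mul(a, Pow(V, -1))), Pow(Add(214, a), -1)) = Mul(Pow(Add(214, a), -1), Add(V, Mul(a, Pow(V, -1)))))
Add(Mul(Function('p')(-395, -630), Pow(-195595, -1)), Mul(213632, Pow(-372049, -1))) = Add(Mul(Mul(Pow(-395, -1), Pow(Add(214, -630), -1), Add(-630, Pow(-395, 2))), Pow(-195595, -1)), Mul(213632, Pow(-372049, -1))) = Add(Mul(Mul(Rational(-1, 395), Pow(-416, -1), Add(-630, 156025)), Rational(-1, 195595)), Mul(213632, Rational(-1, 372049))) = Add(Mul(Mul(Rational(-1, 395), Rational(-1, 416), 155395), Rational(-1, 195595)), Rational(-213632, 372049)) = Add(Mul(Rational(31079, 32864), Rational(-1, 195595)), Rational(-213632, 372049)) = Add(Rational(-31079, 6428034080), Rational(-213632, 372049)) = Rational(-1373245339489431, 2391543651429920)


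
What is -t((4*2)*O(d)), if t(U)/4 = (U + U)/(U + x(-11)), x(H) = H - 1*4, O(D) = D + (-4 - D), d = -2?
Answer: -256/47 ≈ -5.4468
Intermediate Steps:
O(D) = -4
x(H) = -4 + H (x(H) = H - 4 = -4 + H)
t(U) = 8*U/(-15 + U) (t(U) = 4*((U + U)/(U + (-4 - 11))) = 4*((2*U)/(U - 15)) = 4*((2*U)/(-15 + U)) = 4*(2*U/(-15 + U)) = 8*U/(-15 + U))
-t((4*2)*O(d)) = -8*(4*2)*(-4)/(-15 + (4*2)*(-4)) = -8*8*(-4)/(-15 + 8*(-4)) = -8*(-32)/(-15 - 32) = -8*(-32)/(-47) = -8*(-32)*(-1)/47 = -1*256/47 = -256/47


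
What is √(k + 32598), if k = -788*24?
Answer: √13686 ≈ 116.99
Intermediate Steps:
k = -18912
√(k + 32598) = √(-18912 + 32598) = √13686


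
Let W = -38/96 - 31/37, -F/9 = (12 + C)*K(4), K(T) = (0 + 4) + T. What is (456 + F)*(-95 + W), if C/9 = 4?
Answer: 21363875/74 ≈ 2.8870e+5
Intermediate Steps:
C = 36 (C = 9*4 = 36)
K(T) = 4 + T
F = -3456 (F = -9*(12 + 36)*(4 + 4) = -432*8 = -9*384 = -3456)
W = -2191/1776 (W = -38*1/96 - 31*1/37 = -19/48 - 31/37 = -2191/1776 ≈ -1.2337)
(456 + F)*(-95 + W) = (456 - 3456)*(-95 - 2191/1776) = -3000*(-170911/1776) = 21363875/74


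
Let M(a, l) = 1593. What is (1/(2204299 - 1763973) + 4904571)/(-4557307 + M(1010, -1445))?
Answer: -2159610130147/2005999322764 ≈ -1.0766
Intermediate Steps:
(1/(2204299 - 1763973) + 4904571)/(-4557307 + M(1010, -1445)) = (1/(2204299 - 1763973) + 4904571)/(-4557307 + 1593) = (1/440326 + 4904571)/(-4555714) = (1/440326 + 4904571)*(-1/4555714) = (2159610130147/440326)*(-1/4555714) = -2159610130147/2005999322764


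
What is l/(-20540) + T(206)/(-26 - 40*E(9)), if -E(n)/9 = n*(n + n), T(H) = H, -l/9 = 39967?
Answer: 10486378961/598679380 ≈ 17.516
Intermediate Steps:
l = -359703 (l = -9*39967 = -359703)
E(n) = -18*n**2 (E(n) = -9*n*(n + n) = -9*n*2*n = -18*n**2)
l/(-20540) + T(206)/(-26 - 40*E(9)) = -359703/(-20540) + 206/(-26 - (-720)*9**2) = -359703*(-1/20540) + 206/(-26 - (-720)*81) = 359703/20540 + 206/(-26 - 40*(-1458)) = 359703/20540 + 206/(-26 + 58320) = 359703/20540 + 206/58294 = 359703/20540 + 206*(1/58294) = 359703/20540 + 103/29147 = 10486378961/598679380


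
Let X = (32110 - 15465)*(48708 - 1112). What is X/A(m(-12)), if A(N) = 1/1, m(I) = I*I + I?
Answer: 792235420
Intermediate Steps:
m(I) = I + I² (m(I) = I² + I = I + I²)
X = 792235420 (X = 16645*47596 = 792235420)
A(N) = 1
X/A(m(-12)) = 792235420/1 = 792235420*1 = 792235420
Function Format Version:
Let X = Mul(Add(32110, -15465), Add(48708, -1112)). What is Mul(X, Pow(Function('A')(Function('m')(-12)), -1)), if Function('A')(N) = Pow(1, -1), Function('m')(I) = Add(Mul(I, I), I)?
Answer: 792235420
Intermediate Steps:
Function('m')(I) = Add(I, Pow(I, 2)) (Function('m')(I) = Add(Pow(I, 2), I) = Add(I, Pow(I, 2)))
X = 792235420 (X = Mul(16645, 47596) = 792235420)
Function('A')(N) = 1
Mul(X, Pow(Function('A')(Function('m')(-12)), -1)) = Mul(792235420, Pow(1, -1)) = Mul(792235420, 1) = 792235420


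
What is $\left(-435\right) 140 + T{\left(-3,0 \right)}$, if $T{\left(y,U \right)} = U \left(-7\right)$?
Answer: $-60900$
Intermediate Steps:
$T{\left(y,U \right)} = - 7 U$
$\left(-435\right) 140 + T{\left(-3,0 \right)} = \left(-435\right) 140 - 0 = -60900 + 0 = -60900$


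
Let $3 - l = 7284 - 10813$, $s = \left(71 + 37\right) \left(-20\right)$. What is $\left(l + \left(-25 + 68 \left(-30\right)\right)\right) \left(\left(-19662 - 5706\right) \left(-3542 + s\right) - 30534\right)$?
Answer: $212154315534$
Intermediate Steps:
$s = -2160$ ($s = 108 \left(-20\right) = -2160$)
$l = 3532$ ($l = 3 - \left(7284 - 10813\right) = 3 - -3529 = 3 + 3529 = 3532$)
$\left(l + \left(-25 + 68 \left(-30\right)\right)\right) \left(\left(-19662 - 5706\right) \left(-3542 + s\right) - 30534\right) = \left(3532 + \left(-25 + 68 \left(-30\right)\right)\right) \left(\left(-19662 - 5706\right) \left(-3542 - 2160\right) - 30534\right) = \left(3532 - 2065\right) \left(\left(-25368\right) \left(-5702\right) - 30534\right) = \left(3532 - 2065\right) \left(144648336 - 30534\right) = 1467 \cdot 144617802 = 212154315534$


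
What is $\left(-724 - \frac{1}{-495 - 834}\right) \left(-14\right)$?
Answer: $\frac{13470730}{1329} \approx 10136.0$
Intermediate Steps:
$\left(-724 - \frac{1}{-495 - 834}\right) \left(-14\right) = \left(-724 - \frac{1}{-1329}\right) \left(-14\right) = \left(-724 - - \frac{1}{1329}\right) \left(-14\right) = \left(-724 + \frac{1}{1329}\right) \left(-14\right) = \left(- \frac{962195}{1329}\right) \left(-14\right) = \frac{13470730}{1329}$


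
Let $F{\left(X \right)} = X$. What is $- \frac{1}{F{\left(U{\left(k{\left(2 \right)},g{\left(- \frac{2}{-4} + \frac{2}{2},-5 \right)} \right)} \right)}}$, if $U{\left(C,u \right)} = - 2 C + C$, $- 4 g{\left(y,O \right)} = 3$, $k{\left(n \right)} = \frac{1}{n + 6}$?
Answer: $8$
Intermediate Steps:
$k{\left(n \right)} = \frac{1}{6 + n}$
$g{\left(y,O \right)} = - \frac{3}{4}$ ($g{\left(y,O \right)} = \left(- \frac{1}{4}\right) 3 = - \frac{3}{4}$)
$U{\left(C,u \right)} = - C$
$- \frac{1}{F{\left(U{\left(k{\left(2 \right)},g{\left(- \frac{2}{-4} + \frac{2}{2},-5 \right)} \right)} \right)}} = - \frac{1}{\left(-1\right) \frac{1}{6 + 2}} = - \frac{1}{\left(-1\right) \frac{1}{8}} = - \frac{1}{- \frac{1}{8}} = \left(-1\right) \left(-8\right) = 8$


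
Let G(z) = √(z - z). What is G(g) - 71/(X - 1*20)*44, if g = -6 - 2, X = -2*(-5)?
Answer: 1562/5 ≈ 312.40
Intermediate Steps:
X = 10
g = -8
G(z) = 0 (G(z) = √0 = 0)
G(g) - 71/(X - 1*20)*44 = 0 - 71/(10 - 1*20)*44 = 0 - 71/(10 - 20)*44 = 0 - 71/(-10)*44 = 0 - 71*(-⅒)*44 = 0 + (71/10)*44 = 0 + 1562/5 = 1562/5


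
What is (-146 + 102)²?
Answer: 1936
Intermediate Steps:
(-146 + 102)² = (-44)² = 1936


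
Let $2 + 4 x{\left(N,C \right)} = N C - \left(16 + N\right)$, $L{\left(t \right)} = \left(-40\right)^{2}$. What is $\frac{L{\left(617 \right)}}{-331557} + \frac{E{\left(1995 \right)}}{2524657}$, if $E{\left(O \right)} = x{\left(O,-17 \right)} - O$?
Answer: $- \frac{7678952389}{837067700949} \approx -0.0091736$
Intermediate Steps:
$L{\left(t \right)} = 1600$
$x{\left(N,C \right)} = - \frac{9}{2} - \frac{N}{4} + \frac{C N}{4}$ ($x{\left(N,C \right)} = - \frac{1}{2} + \frac{N C - \left(16 + N\right)}{4} = - \frac{1}{2} + \frac{C N - \left(16 + N\right)}{4} = - \frac{1}{2} + \frac{-16 - N + C N}{4} = - \frac{1}{2} - \left(4 + \frac{N}{4} - \frac{C N}{4}\right) = - \frac{9}{2} - \frac{N}{4} + \frac{C N}{4}$)
$E{\left(O \right)} = - \frac{9}{2} - \frac{11 O}{2}$ ($E{\left(O \right)} = \left(- \frac{9}{2} - \frac{O}{4} + \frac{1}{4} \left(-17\right) O\right) - O = \left(- \frac{9}{2} - \frac{O}{4} - \frac{17 O}{4}\right) - O = \left(- \frac{9}{2} - \frac{9 O}{2}\right) - O = - \frac{9}{2} - \frac{11 O}{2}$)
$\frac{L{\left(617 \right)}}{-331557} + \frac{E{\left(1995 \right)}}{2524657} = \frac{1600}{-331557} + \frac{- \frac{9}{2} - \frac{21945}{2}}{2524657} = 1600 \left(- \frac{1}{331557}\right) + \left(- \frac{9}{2} - \frac{21945}{2}\right) \frac{1}{2524657} = - \frac{1600}{331557} - \frac{10977}{2524657} = - \frac{7678952389}{837067700949}$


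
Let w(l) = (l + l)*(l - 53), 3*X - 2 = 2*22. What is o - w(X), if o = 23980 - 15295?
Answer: 88561/9 ≈ 9840.1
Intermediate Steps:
X = 46/3 (X = ⅔ + (2*22)/3 = ⅔ + (⅓)*44 = ⅔ + 44/3 = 46/3 ≈ 15.333)
w(l) = 2*l*(-53 + l) (w(l) = (2*l)*(-53 + l) = 2*l*(-53 + l))
o = 8685
o - w(X) = 8685 - 2*46*(-53 + 46/3)/3 = 8685 - 2*46*(-113)/(3*3) = 8685 - 1*(-10396/9) = 8685 + 10396/9 = 88561/9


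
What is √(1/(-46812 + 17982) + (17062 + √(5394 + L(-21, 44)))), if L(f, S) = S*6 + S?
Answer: √(14756923770 + 864900*√5702)/930 ≈ 130.91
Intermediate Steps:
L(f, S) = 7*S (L(f, S) = 6*S + S = 7*S)
√(1/(-46812 + 17982) + (17062 + √(5394 + L(-21, 44)))) = √(1/(-46812 + 17982) + (17062 + √(5394 + 7*44))) = √(1/(-28830) + (17062 + √(5394 + 308))) = √(-1/28830 + (17062 + √5702)) = √(491897459/28830 + √5702)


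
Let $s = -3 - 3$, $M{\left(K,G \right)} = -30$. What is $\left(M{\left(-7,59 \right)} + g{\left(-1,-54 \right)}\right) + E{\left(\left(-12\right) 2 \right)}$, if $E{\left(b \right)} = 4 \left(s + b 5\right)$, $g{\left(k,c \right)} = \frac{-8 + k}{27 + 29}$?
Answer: $- \frac{29913}{56} \approx -534.16$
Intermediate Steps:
$g{\left(k,c \right)} = - \frac{1}{7} + \frac{k}{56}$ ($g{\left(k,c \right)} = \frac{-8 + k}{56} = \left(-8 + k\right) \frac{1}{56} = - \frac{1}{7} + \frac{k}{56}$)
$s = -6$ ($s = -3 - 3 = -6$)
$E{\left(b \right)} = -24 + 20 b$ ($E{\left(b \right)} = 4 \left(-6 + b 5\right) = 4 \left(-6 + 5 b\right) = -24 + 20 b$)
$\left(M{\left(-7,59 \right)} + g{\left(-1,-54 \right)}\right) + E{\left(\left(-12\right) 2 \right)} = \left(-30 + \left(- \frac{1}{7} + \frac{1}{56} \left(-1\right)\right)\right) + \left(-24 + 20 \left(\left(-12\right) 2\right)\right) = \left(-30 - \frac{9}{56}\right) + \left(-24 + 20 \left(-24\right)\right) = \left(-30 - \frac{9}{56}\right) - 504 = - \frac{1689}{56} - 504 = - \frac{29913}{56}$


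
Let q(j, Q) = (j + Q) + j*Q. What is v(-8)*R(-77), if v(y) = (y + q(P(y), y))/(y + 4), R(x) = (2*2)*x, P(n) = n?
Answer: 3080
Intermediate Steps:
R(x) = 4*x
q(j, Q) = Q + j + Q*j (q(j, Q) = (Q + j) + Q*j = Q + j + Q*j)
v(y) = (y² + 3*y)/(4 + y) (v(y) = (y + (y + y + y*y))/(y + 4) = (y + (y + y + y²))/(4 + y) = (y + (y² + 2*y))/(4 + y) = (y² + 3*y)/(4 + y))
v(-8)*R(-77) = (-8*(3 - 8)/(4 - 8))*(4*(-77)) = -8*(-5)/(-4)*(-308) = -8*(-¼)*(-5)*(-308) = -10*(-308) = 3080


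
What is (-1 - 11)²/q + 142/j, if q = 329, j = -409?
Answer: 12178/134561 ≈ 0.090502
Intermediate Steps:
(-1 - 11)²/q + 142/j = (-1 - 11)²/329 + 142/(-409) = (-12)²*(1/329) + 142*(-1/409) = 144*(1/329) - 142/409 = 144/329 - 142/409 = 12178/134561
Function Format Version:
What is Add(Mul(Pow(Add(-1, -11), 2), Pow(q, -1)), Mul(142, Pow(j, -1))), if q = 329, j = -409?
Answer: Rational(12178, 134561) ≈ 0.090502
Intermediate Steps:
Add(Mul(Pow(Add(-1, -11), 2), Pow(q, -1)), Mul(142, Pow(j, -1))) = Add(Mul(Pow(Add(-1, -11), 2), Pow(329, -1)), Mul(142, Pow(-409, -1))) = Add(Mul(Pow(-12, 2), Rational(1, 329)), Mul(142, Rational(-1, 409))) = Add(Mul(144, Rational(1, 329)), Rational(-142, 409)) = Add(Rational(144, 329), Rational(-142, 409)) = Rational(12178, 134561)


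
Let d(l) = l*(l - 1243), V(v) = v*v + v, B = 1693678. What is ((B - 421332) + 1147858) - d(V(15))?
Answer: 2660924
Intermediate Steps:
V(v) = v + v² (V(v) = v² + v = v + v²)
d(l) = l*(-1243 + l)
((B - 421332) + 1147858) - d(V(15)) = ((1693678 - 421332) + 1147858) - 15*(1 + 15)*(-1243 + 15*(1 + 15)) = (1272346 + 1147858) - 15*16*(-1243 + 15*16) = 2420204 - 240*(-1243 + 240) = 2420204 - 240*(-1003) = 2420204 - 1*(-240720) = 2420204 + 240720 = 2660924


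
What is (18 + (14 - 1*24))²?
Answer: 64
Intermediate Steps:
(18 + (14 - 1*24))² = (18 + (14 - 24))² = (18 - 10)² = 8² = 64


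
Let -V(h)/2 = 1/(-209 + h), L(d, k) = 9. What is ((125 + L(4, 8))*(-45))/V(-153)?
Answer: -1091430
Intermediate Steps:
V(h) = -2/(-209 + h)
((125 + L(4, 8))*(-45))/V(-153) = ((125 + 9)*(-45))/((-2/(-209 - 153))) = (134*(-45))/((-2/(-362))) = -6030/((-2*(-1/362))) = -6030/1/181 = -6030*181 = -1091430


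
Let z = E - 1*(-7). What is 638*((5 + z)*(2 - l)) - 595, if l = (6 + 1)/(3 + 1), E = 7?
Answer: 4871/2 ≈ 2435.5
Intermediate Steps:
l = 7/4 ≈ 1.7500
z = 14 (z = 7 - 1*(-7) = 7 + 7 = 14)
638*((5 + z)*(2 - l)) - 595 = 638*((5 + 14)*(2 - 1*7/4)) - 595 = 638*(19*(2 - 7/4)) - 595 = 638*(19*(¼)) - 595 = 638*(19/4) - 595 = 6061/2 - 595 = 4871/2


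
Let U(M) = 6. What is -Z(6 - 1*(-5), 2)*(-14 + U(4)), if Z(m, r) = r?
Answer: 16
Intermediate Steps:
-Z(6 - 1*(-5), 2)*(-14 + U(4)) = -2*(-14 + 6) = -2*(-8) = -1*(-16) = 16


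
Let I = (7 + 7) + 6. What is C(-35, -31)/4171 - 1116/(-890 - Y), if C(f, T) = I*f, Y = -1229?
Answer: -1630712/471323 ≈ -3.4599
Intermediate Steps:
I = 20 (I = 14 + 6 = 20)
C(f, T) = 20*f
C(-35, -31)/4171 - 1116/(-890 - Y) = (20*(-35))/4171 - 1116/(-890 - 1*(-1229)) = -700*1/4171 - 1116/(-890 + 1229) = -700/4171 - 1116/339 = -700/4171 - 1116*1/339 = -700/4171 - 372/113 = -1630712/471323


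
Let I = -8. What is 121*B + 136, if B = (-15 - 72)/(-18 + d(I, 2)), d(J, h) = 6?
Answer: 4053/4 ≈ 1013.3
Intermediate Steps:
B = 29/4 (B = (-15 - 72)/(-18 + 6) = -87/(-12) = -87*(-1/12) = 29/4 ≈ 7.2500)
121*B + 136 = 121*(29/4) + 136 = 3509/4 + 136 = 4053/4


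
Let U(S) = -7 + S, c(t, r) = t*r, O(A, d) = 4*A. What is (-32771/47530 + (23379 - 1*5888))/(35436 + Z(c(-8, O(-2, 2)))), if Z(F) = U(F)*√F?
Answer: 831314459/1705946760 ≈ 0.48730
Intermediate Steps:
c(t, r) = r*t
Z(F) = √F*(-7 + F) (Z(F) = (-7 + F)*√F = √F*(-7 + F))
(-32771/47530 + (23379 - 1*5888))/(35436 + Z(c(-8, O(-2, 2)))) = (-32771/47530 + (23379 - 1*5888))/(35436 + √((4*(-2))*(-8))*(-7 + (4*(-2))*(-8))) = (-32771*1/47530 + (23379 - 5888))/(35436 + √(-8*(-8))*(-7 - 8*(-8))) = (-32771/47530 + 17491)/(35436 + √64*(-7 + 64)) = 831314459/(47530*(35436 + 8*57)) = 831314459/(47530*(35436 + 456)) = (831314459/47530)/35892 = (831314459/47530)*(1/35892) = 831314459/1705946760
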